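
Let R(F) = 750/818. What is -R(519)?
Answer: -375/409 ≈ -0.91687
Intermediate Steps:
R(F) = 375/409 (R(F) = 750*(1/818) = 375/409)
-R(519) = -1*375/409 = -375/409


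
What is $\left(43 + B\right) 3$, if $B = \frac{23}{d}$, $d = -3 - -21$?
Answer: $\frac{797}{6} \approx 132.83$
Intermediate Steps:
$d = 18$ ($d = -3 + 21 = 18$)
$B = \frac{23}{18} \approx 1.2778$
$\left(43 + B\right) 3 = \left(43 + \frac{23}{18}\right) 3 = \frac{797}{18} \cdot 3 = \frac{797}{6}$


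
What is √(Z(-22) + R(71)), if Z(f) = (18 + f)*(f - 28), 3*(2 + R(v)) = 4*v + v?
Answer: √2847/3 ≈ 17.786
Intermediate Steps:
R(v) = -2 + 5*v/3 (R(v) = -2 + (4*v + v)/3 = -2 + (5*v)/3 = -2 + 5*v/3)
Z(f) = (-28 + f)*(18 + f) (Z(f) = (18 + f)*(-28 + f) = (-28 + f)*(18 + f))
√(Z(-22) + R(71)) = √((-504 + (-22)² - 10*(-22)) + (-2 + (5/3)*71)) = √((-504 + 484 + 220) + (-2 + 355/3)) = √(200 + 349/3) = √(949/3) = √2847/3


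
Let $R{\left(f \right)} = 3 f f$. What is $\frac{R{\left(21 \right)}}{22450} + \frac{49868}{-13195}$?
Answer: $- \frac{2422153}{651050} \approx -3.7204$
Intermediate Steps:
$R{\left(f \right)} = 3 f^{2}$
$\frac{R{\left(21 \right)}}{22450} + \frac{49868}{-13195} = \frac{3 \cdot 21^{2}}{22450} + \frac{49868}{-13195} = 3 \cdot 441 \cdot \frac{1}{22450} + 49868 \left(- \frac{1}{13195}\right) = 1323 \cdot \frac{1}{22450} - \frac{548}{145} = \frac{1323}{22450} - \frac{548}{145} = - \frac{2422153}{651050}$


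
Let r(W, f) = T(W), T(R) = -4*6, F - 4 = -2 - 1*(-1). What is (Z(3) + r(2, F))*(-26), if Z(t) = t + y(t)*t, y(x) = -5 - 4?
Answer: 1248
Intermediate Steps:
y(x) = -9
F = 3 (F = 4 + (-2 - 1*(-1)) = 4 + (-2 + 1) = 4 - 1 = 3)
T(R) = -24
Z(t) = -8*t (Z(t) = t - 9*t = -8*t)
r(W, f) = -24
(Z(3) + r(2, F))*(-26) = (-8*3 - 24)*(-26) = (-24 - 24)*(-26) = -48*(-26) = 1248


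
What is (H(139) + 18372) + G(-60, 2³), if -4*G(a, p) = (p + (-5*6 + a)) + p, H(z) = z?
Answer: 37059/2 ≈ 18530.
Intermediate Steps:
G(a, p) = 15/2 - p/2 - a/4 (G(a, p) = -((p + (-5*6 + a)) + p)/4 = -((p + (-30 + a)) + p)/4 = -((-30 + a + p) + p)/4 = -(-30 + a + 2*p)/4 = 15/2 - p/2 - a/4)
(H(139) + 18372) + G(-60, 2³) = (139 + 18372) + (15/2 - ½*2³ - ¼*(-60)) = 18511 + (15/2 - ½*8 + 15) = 18511 + (15/2 - 4 + 15) = 18511 + 37/2 = 37059/2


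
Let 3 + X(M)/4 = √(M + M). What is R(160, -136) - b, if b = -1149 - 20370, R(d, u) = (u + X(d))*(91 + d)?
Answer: -15629 + 8032*√5 ≈ 2331.1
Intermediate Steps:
X(M) = -12 + 4*√2*√M (X(M) = -12 + 4*√(M + M) = -12 + 4*√(2*M) = -12 + 4*(√2*√M) = -12 + 4*√2*√M)
R(d, u) = (91 + d)*(-12 + u + 4*√2*√d) (R(d, u) = (u + (-12 + 4*√2*√d))*(91 + d) = (-12 + u + 4*√2*√d)*(91 + d) = (91 + d)*(-12 + u + 4*√2*√d))
b = -21519
R(160, -136) - b = (-1092 + 91*(-136) + 160*(-136) + 4*160*(-3 + √2*√160) + 364*√2*√160) - 1*(-21519) = (-1092 - 12376 - 21760 + 4*160*(-3 + √2*(4*√10)) + 364*√2*(4*√10)) + 21519 = (-1092 - 12376 - 21760 + 4*160*(-3 + 8*√5) + 2912*√5) + 21519 = (-1092 - 12376 - 21760 + (-1920 + 5120*√5) + 2912*√5) + 21519 = (-37148 + 8032*√5) + 21519 = -15629 + 8032*√5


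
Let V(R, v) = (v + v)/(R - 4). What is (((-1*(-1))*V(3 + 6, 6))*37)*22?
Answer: 9768/5 ≈ 1953.6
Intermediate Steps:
V(R, v) = 2*v/(-4 + R) (V(R, v) = (2*v)/(-4 + R) = 2*v/(-4 + R))
(((-1*(-1))*V(3 + 6, 6))*37)*22 = (((-1*(-1))*(2*6/(-4 + (3 + 6))))*37)*22 = ((1*(2*6/(-4 + 9)))*37)*22 = ((1*(2*6/5))*37)*22 = ((1*(2*6*(1/5)))*37)*22 = ((1*(12/5))*37)*22 = ((12/5)*37)*22 = (444/5)*22 = 9768/5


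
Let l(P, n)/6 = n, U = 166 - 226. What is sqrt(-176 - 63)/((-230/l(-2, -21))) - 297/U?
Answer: 99/20 + 63*I*sqrt(239)/115 ≈ 4.95 + 8.4692*I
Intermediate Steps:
U = -60
l(P, n) = 6*n
sqrt(-176 - 63)/((-230/l(-2, -21))) - 297/U = sqrt(-176 - 63)/((-230/(6*(-21)))) - 297/(-60) = sqrt(-239)/((-230/(-126))) - 297*(-1/60) = (I*sqrt(239))/((-230*(-1/126))) + 99/20 = (I*sqrt(239))/(115/63) + 99/20 = (I*sqrt(239))*(63/115) + 99/20 = 63*I*sqrt(239)/115 + 99/20 = 99/20 + 63*I*sqrt(239)/115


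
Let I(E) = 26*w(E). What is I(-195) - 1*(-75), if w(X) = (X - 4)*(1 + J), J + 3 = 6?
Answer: -20621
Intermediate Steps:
J = 3 (J = -3 + 6 = 3)
w(X) = -16 + 4*X (w(X) = (X - 4)*(1 + 3) = (-4 + X)*4 = -16 + 4*X)
I(E) = -416 + 104*E (I(E) = 26*(-16 + 4*E) = -416 + 104*E)
I(-195) - 1*(-75) = (-416 + 104*(-195)) - 1*(-75) = (-416 - 20280) + 75 = -20696 + 75 = -20621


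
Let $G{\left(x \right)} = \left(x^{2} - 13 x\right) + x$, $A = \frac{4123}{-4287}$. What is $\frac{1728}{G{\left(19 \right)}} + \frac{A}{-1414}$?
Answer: $\frac{1496481409}{115174542} \approx 12.993$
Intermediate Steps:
$A = - \frac{4123}{4287}$ ($A = 4123 \left(- \frac{1}{4287}\right) = - \frac{4123}{4287} \approx -0.96174$)
$G{\left(x \right)} = x^{2} - 12 x$
$\frac{1728}{G{\left(19 \right)}} + \frac{A}{-1414} = \frac{1728}{19 \left(-12 + 19\right)} - \frac{4123}{4287 \left(-1414\right)} = \frac{1728}{19 \cdot 7} - - \frac{589}{865974} = \frac{1728}{133} + \frac{589}{865974} = \frac{1496481409}{115174542}$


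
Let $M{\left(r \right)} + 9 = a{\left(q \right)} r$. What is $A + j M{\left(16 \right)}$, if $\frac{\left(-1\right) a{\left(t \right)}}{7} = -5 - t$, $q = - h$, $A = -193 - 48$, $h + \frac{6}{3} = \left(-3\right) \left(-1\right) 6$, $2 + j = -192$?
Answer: $240513$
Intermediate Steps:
$j = -194$ ($j = -2 - 192 = -194$)
$h = 16$ ($h = -2 + \left(-3\right) \left(-1\right) 6 = -2 + 3 \cdot 6 = -2 + 18 = 16$)
$A = -241$ ($A = -193 - 48 = -241$)
$q = -16$ ($q = \left(-1\right) 16 = -16$)
$a{\left(t \right)} = 35 + 7 t$ ($a{\left(t \right)} = - 7 \left(-5 - t\right) = 35 + 7 t$)
$M{\left(r \right)} = -9 - 77 r$ ($M{\left(r \right)} = -9 + \left(35 + 7 \left(-16\right)\right) r = -9 + \left(35 - 112\right) r = -9 - 77 r$)
$A + j M{\left(16 \right)} = -241 - 194 \left(-9 - 1232\right) = -241 - -240754 = -241 + 240754 = 240513$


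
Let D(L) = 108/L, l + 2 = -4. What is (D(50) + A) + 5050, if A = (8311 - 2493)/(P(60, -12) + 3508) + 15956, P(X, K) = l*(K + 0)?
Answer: 188037577/8950 ≈ 21010.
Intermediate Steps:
l = -6 (l = -2 - 4 = -6)
P(X, K) = -6*K (P(X, K) = -6*(K + 0) = -6*K)
A = 28564149/1790 (A = (8311 - 2493)/(-6*(-12) + 3508) + 15956 = 5818/(72 + 3508) + 15956 = 5818/3580 + 15956 = 5818*(1/3580) + 15956 = 2909/1790 + 15956 = 28564149/1790 ≈ 15958.)
(D(50) + A) + 5050 = (108/50 + 28564149/1790) + 5050 = (108*(1/50) + 28564149/1790) + 5050 = (54/25 + 28564149/1790) + 5050 = 142840077/8950 + 5050 = 188037577/8950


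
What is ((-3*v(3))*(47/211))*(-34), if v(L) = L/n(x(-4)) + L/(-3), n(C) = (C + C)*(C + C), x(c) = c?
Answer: -146217/6752 ≈ -21.655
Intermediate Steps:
n(C) = 4*C² (n(C) = (2*C)*(2*C) = 4*C²)
v(L) = -61*L/192 (v(L) = L/((4*(-4)²)) + L/(-3) = L/((4*16)) + L*(-⅓) = L/64 - L/3 = -61*L/192)
((-3*v(3))*(47/211))*(-34) = ((-(-61)*3/64)*(47/211))*(-34) = ((-3*(-61/64))*(47*(1/211)))*(-34) = ((183/64)*(47/211))*(-34) = (8601/13504)*(-34) = -146217/6752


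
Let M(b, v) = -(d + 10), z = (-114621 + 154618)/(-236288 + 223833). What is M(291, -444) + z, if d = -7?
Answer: -1646/265 ≈ -6.2113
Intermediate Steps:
z = -851/265 (z = 39997/(-12455) = 39997*(-1/12455) = -851/265 ≈ -3.2113)
M(b, v) = -3 (M(b, v) = -(-7 + 10) = -1*3 = -3)
M(291, -444) + z = -3 - 851/265 = -1646/265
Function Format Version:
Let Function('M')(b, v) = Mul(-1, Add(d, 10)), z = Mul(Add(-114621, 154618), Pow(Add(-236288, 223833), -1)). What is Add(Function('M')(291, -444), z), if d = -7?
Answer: Rational(-1646, 265) ≈ -6.2113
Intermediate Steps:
z = Rational(-851, 265) (z = Mul(39997, Pow(-12455, -1)) = Mul(39997, Rational(-1, 12455)) = Rational(-851, 265) ≈ -3.2113)
Function('M')(b, v) = -3 (Function('M')(b, v) = Mul(-1, Add(-7, 10)) = Mul(-1, 3) = -3)
Add(Function('M')(291, -444), z) = Add(-3, Rational(-851, 265)) = Rational(-1646, 265)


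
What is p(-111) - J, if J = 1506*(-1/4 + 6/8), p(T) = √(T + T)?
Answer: -753 + I*√222 ≈ -753.0 + 14.9*I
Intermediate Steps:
p(T) = √2*√T (p(T) = √(2*T) = √2*√T)
J = 753 (J = 1506*(-1*¼ + 6*(⅛)) = 1506*(-¼ + ¾) = 1506*(½) = 753)
p(-111) - J = √2*√(-111) - 1*753 = √2*(I*√111) - 753 = I*√222 - 753 = -753 + I*√222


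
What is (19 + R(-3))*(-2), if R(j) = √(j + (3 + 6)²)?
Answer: -38 - 2*√78 ≈ -55.664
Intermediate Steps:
R(j) = √(81 + j) (R(j) = √(j + 9²) = √(j + 81) = √(81 + j))
(19 + R(-3))*(-2) = (19 + √(81 - 3))*(-2) = (19 + √78)*(-2) = -38 - 2*√78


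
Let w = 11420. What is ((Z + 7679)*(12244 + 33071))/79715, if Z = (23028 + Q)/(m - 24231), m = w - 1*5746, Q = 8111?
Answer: 1291188064032/295854251 ≈ 4364.3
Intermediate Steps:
m = 5674 (m = 11420 - 1*5746 = 11420 - 5746 = 5674)
Z = -31139/18557 (Z = (23028 + 8111)/(5674 - 24231) = 31139/(-18557) = 31139*(-1/18557) = -31139/18557 ≈ -1.6780)
((Z + 7679)*(12244 + 33071))/79715 = ((-31139/18557 + 7679)*(12244 + 33071))/79715 = ((142468064/18557)*45315)*(1/79715) = (6455940320160/18557)*(1/79715) = 1291188064032/295854251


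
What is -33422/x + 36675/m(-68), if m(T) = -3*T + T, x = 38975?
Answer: 1424862733/5300600 ≈ 268.81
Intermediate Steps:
m(T) = -2*T
-33422/x + 36675/m(-68) = -33422/38975 + 36675/((-2*(-68))) = -33422*1/38975 + 36675/136 = -33422/38975 + 36675*(1/136) = -33422/38975 + 36675/136 = 1424862733/5300600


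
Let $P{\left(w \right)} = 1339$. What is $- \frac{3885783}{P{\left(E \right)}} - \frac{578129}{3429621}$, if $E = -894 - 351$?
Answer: $- \frac{1025195160998}{353250963} \approx -2902.2$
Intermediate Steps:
$E = -1245$
$- \frac{3885783}{P{\left(E \right)}} - \frac{578129}{3429621} = - \frac{3885783}{1339} - \frac{578129}{3429621} = - \frac{1025195160998}{353250963}$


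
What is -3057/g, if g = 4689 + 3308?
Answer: -3057/7997 ≈ -0.38227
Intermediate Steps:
g = 7997
-3057/g = -3057/7997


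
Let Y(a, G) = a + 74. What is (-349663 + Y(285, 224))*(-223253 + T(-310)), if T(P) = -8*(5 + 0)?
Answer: 77997138072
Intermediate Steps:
Y(a, G) = 74 + a
T(P) = -40 (T(P) = -8*5 = -40)
(-349663 + Y(285, 224))*(-223253 + T(-310)) = (-349663 + (74 + 285))*(-223253 - 40) = (-349663 + 359)*(-223293) = -349304*(-223293) = 77997138072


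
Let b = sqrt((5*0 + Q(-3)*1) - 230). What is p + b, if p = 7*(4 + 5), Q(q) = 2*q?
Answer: 63 + 2*I*sqrt(59) ≈ 63.0 + 15.362*I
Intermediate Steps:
b = 2*I*sqrt(59) (b = sqrt((5*0 + (2*(-3))*1) - 230) = sqrt((0 - 6*1) - 230) = sqrt((0 - 6) - 230) = sqrt(-6 - 230) = sqrt(-236) = 2*I*sqrt(59) ≈ 15.362*I)
p = 63 (p = 7*9 = 63)
p + b = 63 + 2*I*sqrt(59)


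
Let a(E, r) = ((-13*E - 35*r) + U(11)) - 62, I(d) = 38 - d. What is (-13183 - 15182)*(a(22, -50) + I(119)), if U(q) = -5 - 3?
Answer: -37243245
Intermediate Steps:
U(q) = -8
a(E, r) = -70 - 35*r - 13*E (a(E, r) = ((-13*E - 35*r) - 8) - 62 = ((-35*r - 13*E) - 8) - 62 = (-8 - 35*r - 13*E) - 62 = -70 - 35*r - 13*E)
(-13183 - 15182)*(a(22, -50) + I(119)) = (-13183 - 15182)*((-70 - 35*(-50) - 13*22) + (38 - 1*119)) = -28365*((-70 + 1750 - 286) + (38 - 119)) = -28365*(1394 - 81) = -28365*1313 = -37243245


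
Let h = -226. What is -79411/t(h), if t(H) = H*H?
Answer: -79411/51076 ≈ -1.5548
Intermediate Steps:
t(H) = H²
-79411/t(h) = -79411/((-226)²) = -79411/51076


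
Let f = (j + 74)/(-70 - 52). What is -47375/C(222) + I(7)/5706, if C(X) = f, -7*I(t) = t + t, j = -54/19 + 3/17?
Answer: 5326149417209/65735973 ≈ 81023.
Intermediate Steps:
j = -861/323 (j = -54*1/19 + 3*(1/17) = -54/19 + 3/17 = -861/323 ≈ -2.6656)
f = -23041/39406 (f = (-861/323 + 74)/(-70 - 52) = (23041/323)/(-122) = (23041/323)*(-1/122) = -23041/39406 ≈ -0.58471)
I(t) = -2*t/7 (I(t) = -(t + t)/7 = -2*t/7)
C(X) = -23041/39406
-47375/C(222) + I(7)/5706 = -47375/(-23041/39406) - 2/7*7/5706 = -47375*(-39406/23041) - 2*1/5706 = 1866859250/23041 - 1/2853 = 5326149417209/65735973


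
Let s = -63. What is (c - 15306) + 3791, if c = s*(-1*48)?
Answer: -8491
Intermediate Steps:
c = 3024 (c = -(-63)*48 = -63*(-48) = 3024)
(c - 15306) + 3791 = (3024 - 15306) + 3791 = -12282 + 3791 = -8491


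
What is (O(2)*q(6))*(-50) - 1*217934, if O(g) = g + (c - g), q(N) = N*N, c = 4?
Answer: -225134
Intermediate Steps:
q(N) = N**2
O(g) = 4 (O(g) = g + (4 - g) = 4)
(O(2)*q(6))*(-50) - 1*217934 = (4*6**2)*(-50) - 1*217934 = (4*36)*(-50) - 217934 = 144*(-50) - 217934 = -7200 - 217934 = -225134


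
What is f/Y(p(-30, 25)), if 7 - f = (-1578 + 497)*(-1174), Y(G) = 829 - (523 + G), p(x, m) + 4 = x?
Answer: -1269087/340 ≈ -3732.6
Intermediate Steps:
p(x, m) = -4 + x
Y(G) = 306 - G (Y(G) = 829 + (-523 - G) = 306 - G)
f = -1269087 (f = 7 - (-1578 + 497)*(-1174) = 7 - (-1081)*(-1174) = 7 - 1*1269094 = 7 - 1269094 = -1269087)
f/Y(p(-30, 25)) = -1269087/(306 - (-4 - 30)) = -1269087/(306 - 1*(-34)) = -1269087/(306 + 34) = -1269087/340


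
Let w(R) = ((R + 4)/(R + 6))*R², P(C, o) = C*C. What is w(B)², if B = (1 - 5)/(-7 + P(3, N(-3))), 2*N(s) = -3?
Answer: 4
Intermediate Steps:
N(s) = -3/2 (N(s) = (½)*(-3) = -3/2)
P(C, o) = C²
B = -2 (B = (1 - 5)/(-7 + 3²) = -4/(-7 + 9) = -4/2 = -4*½ = -2)
w(R) = R²*(4 + R)/(6 + R) (w(R) = ((4 + R)/(6 + R))*R² = R²*(4 + R)/(6 + R))
w(B)² = ((-2)²*(4 - 2)/(6 - 2))² = (4*2/4)² = (4*(¼)*2)² = 2² = 4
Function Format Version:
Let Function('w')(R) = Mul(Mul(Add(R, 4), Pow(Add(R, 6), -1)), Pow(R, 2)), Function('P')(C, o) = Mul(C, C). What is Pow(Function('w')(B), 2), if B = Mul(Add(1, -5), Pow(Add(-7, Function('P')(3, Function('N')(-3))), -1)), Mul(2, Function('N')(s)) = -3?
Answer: 4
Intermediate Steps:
Function('N')(s) = Rational(-3, 2) (Function('N')(s) = Mul(Rational(1, 2), -3) = Rational(-3, 2))
Function('P')(C, o) = Pow(C, 2)
B = -2 (B = Mul(Add(1, -5), Pow(Add(-7, Pow(3, 2)), -1)) = Mul(-4, Pow(Add(-7, 9), -1)) = Mul(-4, Pow(2, -1)) = Mul(-4, Rational(1, 2)) = -2)
Function('w')(R) = Mul(Pow(R, 2), Pow(Add(6, R), -1), Add(4, R)) (Function('w')(R) = Mul(Mul(Add(4, R), Pow(Add(6, R), -1)), Pow(R, 2)) = Mul(Mul(Pow(Add(6, R), -1), Add(4, R)), Pow(R, 2)) = Mul(Pow(R, 2), Pow(Add(6, R), -1), Add(4, R)))
Pow(Function('w')(B), 2) = Pow(Mul(Pow(-2, 2), Pow(Add(6, -2), -1), Add(4, -2)), 2) = Pow(Mul(4, Pow(4, -1), 2), 2) = Pow(Mul(4, Rational(1, 4), 2), 2) = Pow(2, 2) = 4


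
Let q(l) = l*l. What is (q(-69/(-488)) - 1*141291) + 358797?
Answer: 51797753625/238144 ≈ 2.1751e+5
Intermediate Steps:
q(l) = l²
(q(-69/(-488)) - 1*141291) + 358797 = ((-69/(-488))² - 1*141291) + 358797 = ((-69*(-1/488))² - 141291) + 358797 = ((69/488)² - 141291) + 358797 = (4761/238144 - 141291) + 358797 = -33647599143/238144 + 358797 = 51797753625/238144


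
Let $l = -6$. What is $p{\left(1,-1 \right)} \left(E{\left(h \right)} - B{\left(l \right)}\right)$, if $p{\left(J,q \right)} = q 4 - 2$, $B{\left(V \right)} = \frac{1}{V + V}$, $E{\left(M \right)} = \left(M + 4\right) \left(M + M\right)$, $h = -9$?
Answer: $- \frac{1081}{2} \approx -540.5$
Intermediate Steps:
$E{\left(M \right)} = 2 M \left(4 + M\right)$ ($E{\left(M \right)} = \left(4 + M\right) 2 M = 2 M \left(4 + M\right)$)
$B{\left(V \right)} = \frac{1}{2 V}$
$p{\left(J,q \right)} = -2 + 4 q$ ($p{\left(J,q \right)} = 4 q - 2 = -2 + 4 q$)
$p{\left(1,-1 \right)} \left(E{\left(h \right)} - B{\left(l \right)}\right) = \left(-2 + 4 \left(-1\right)\right) \left(2 \left(-9\right) \left(4 - 9\right) - \frac{1}{2 \left(-6\right)}\right) = \left(-2 - 4\right) \left(2 \left(-9\right) \left(-5\right) - \frac{1}{2} \left(- \frac{1}{6}\right)\right) = - 6 \left(90 - - \frac{1}{12}\right) = - 6 \left(90 + \frac{1}{12}\right) = \left(-6\right) \frac{1081}{12} = - \frac{1081}{2}$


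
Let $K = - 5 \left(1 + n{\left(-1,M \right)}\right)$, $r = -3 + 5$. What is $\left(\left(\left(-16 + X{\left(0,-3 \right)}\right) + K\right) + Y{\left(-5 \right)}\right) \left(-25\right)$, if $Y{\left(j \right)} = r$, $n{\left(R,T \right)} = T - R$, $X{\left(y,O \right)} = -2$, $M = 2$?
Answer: $900$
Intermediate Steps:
$r = 2$
$Y{\left(j \right)} = 2$
$K = -20$ ($K = - 5 \left(1 + \left(2 - -1\right)\right) = - 5 \left(1 + \left(2 + 1\right)\right) = - 5 \left(1 + 3\right) = \left(-5\right) 4 = -20$)
$\left(\left(\left(-16 + X{\left(0,-3 \right)}\right) + K\right) + Y{\left(-5 \right)}\right) \left(-25\right) = \left(\left(\left(-16 - 2\right) - 20\right) + 2\right) \left(-25\right) = \left(\left(-18 - 20\right) + 2\right) \left(-25\right) = \left(-38 + 2\right) \left(-25\right) = \left(-36\right) \left(-25\right) = 900$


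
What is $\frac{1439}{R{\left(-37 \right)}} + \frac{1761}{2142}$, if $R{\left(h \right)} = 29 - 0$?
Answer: $\frac{1044469}{20706} \approx 50.443$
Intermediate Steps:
$R{\left(h \right)} = 29$ ($R{\left(h \right)} = 29 + 0 = 29$)
$\frac{1439}{R{\left(-37 \right)}} + \frac{1761}{2142} = \frac{1439}{29} + \frac{1761}{2142} = 1439 \cdot \frac{1}{29} + 1761 \cdot \frac{1}{2142} = \frac{1439}{29} + \frac{587}{714} = \frac{1044469}{20706}$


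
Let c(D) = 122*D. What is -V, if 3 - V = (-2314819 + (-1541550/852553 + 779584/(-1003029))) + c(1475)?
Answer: -1825606796310999166/855135383037 ≈ -2.1349e+6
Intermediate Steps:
V = 1825606796310999166/855135383037 (V = 3 - ((-2314819 + (-1541550/852553 + 779584/(-1003029))) + 122*1475) = 3 - ((-2314819 + (-1541550*1/852553 + 779584*(-1/1003029))) + 179950) = 3 - ((-2314819 + (-1541550/852553 - 779584/1003029)) + 179950) = 3 - ((-2314819 - 2210856032902/855135383037) + 179950) = 3 - (-1979485843082358205/855135383037 + 179950) = 3 - 1*(-1825604230904850055/855135383037) = 3 + 1825604230904850055/855135383037 = 1825606796310999166/855135383037 ≈ 2.1349e+6)
-V = -1*1825606796310999166/855135383037 = -1825606796310999166/855135383037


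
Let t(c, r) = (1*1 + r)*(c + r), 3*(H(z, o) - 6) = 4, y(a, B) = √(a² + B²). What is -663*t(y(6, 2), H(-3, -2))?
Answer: -121550/3 - 11050*√10 ≈ -75460.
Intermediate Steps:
y(a, B) = √(B² + a²)
H(z, o) = 22/3 (H(z, o) = 6 + (⅓)*4 = 6 + 4/3 = 22/3)
t(c, r) = (1 + r)*(c + r)
-663*t(y(6, 2), H(-3, -2)) = -663*(√(2² + 6²) + 22/3 + (22/3)² + √(2² + 6²)*(22/3)) = -663*(√(4 + 36) + 22/3 + 484/9 + √(4 + 36)*(22/3)) = -663*(√40 + 22/3 + 484/9 + √40*(22/3)) = -663*(2*√10 + 22/3 + 484/9 + (2*√10)*(22/3)) = -663*(2*√10 + 22/3 + 484/9 + 44*√10/3) = -663*(550/9 + 50*√10/3) = -121550/3 - 11050*√10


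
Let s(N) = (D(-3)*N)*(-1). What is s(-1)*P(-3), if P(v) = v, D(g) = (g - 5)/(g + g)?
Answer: -4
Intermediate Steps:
D(g) = (-5 + g)/(2*g) (D(g) = (-5 + g)/((2*g)) = (-5 + g)*(1/(2*g)) = (-5 + g)/(2*g))
s(N) = -4*N/3 (s(N) = (((½)*(-5 - 3)/(-3))*N)*(-1) = (((½)*(-⅓)*(-8))*N)*(-1) = (4*N/3)*(-1) = -4*N/3)
s(-1)*P(-3) = -4/3*(-1)*(-3) = (4/3)*(-3) = -4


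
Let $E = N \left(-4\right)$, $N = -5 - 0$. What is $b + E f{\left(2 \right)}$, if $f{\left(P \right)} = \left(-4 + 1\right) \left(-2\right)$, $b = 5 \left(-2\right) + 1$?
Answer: $111$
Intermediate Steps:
$b = -9$ ($b = -10 + 1 = -9$)
$N = -5$ ($N = -5 + 0 = -5$)
$f{\left(P \right)} = 6$ ($f{\left(P \right)} = \left(-3\right) \left(-2\right) = 6$)
$E = 20$ ($E = \left(-5\right) \left(-4\right) = 20$)
$b + E f{\left(2 \right)} = -9 + 20 \cdot 6 = -9 + 120 = 111$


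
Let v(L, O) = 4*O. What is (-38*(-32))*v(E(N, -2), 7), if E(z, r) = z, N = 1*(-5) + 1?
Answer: 34048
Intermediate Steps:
N = -4 (N = -5 + 1 = -4)
(-38*(-32))*v(E(N, -2), 7) = (-38*(-32))*(4*7) = 1216*28 = 34048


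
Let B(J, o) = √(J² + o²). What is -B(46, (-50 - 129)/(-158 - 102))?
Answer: -√143073641/260 ≈ -46.005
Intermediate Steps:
-B(46, (-50 - 129)/(-158 - 102)) = -√(46² + ((-50 - 129)/(-158 - 102))²) = -√(2116 + (-179/(-260))²) = -√(2116 + (-179*(-1/260))²) = -√(2116 + (179/260)²) = -√(2116 + 32041/67600) = -√(143073641/67600) = -√143073641/260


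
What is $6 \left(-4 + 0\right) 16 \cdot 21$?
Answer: $-8064$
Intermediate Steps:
$6 \left(-4 + 0\right) 16 \cdot 21 = 6 \left(-4\right) 16 \cdot 21 = \left(-24\right) 16 \cdot 21 = \left(-384\right) 21 = -8064$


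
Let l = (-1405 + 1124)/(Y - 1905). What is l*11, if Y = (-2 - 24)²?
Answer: 3091/1229 ≈ 2.5151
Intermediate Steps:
Y = 676 (Y = (-26)² = 676)
l = 281/1229 (l = (-1405 + 1124)/(676 - 1905) = -281/(-1229) = -281*(-1/1229) = 281/1229 ≈ 0.22864)
l*11 = (281/1229)*11 = 3091/1229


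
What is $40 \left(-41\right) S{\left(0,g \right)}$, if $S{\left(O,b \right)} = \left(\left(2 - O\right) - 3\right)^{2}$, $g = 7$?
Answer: $-1640$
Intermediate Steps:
$S{\left(O,b \right)} = \left(-1 - O\right)^{2}$
$40 \left(-41\right) S{\left(0,g \right)} = 40 \left(-41\right) \left(1 + 0\right)^{2} = - 1640 \cdot 1^{2} = \left(-1640\right) 1 = -1640$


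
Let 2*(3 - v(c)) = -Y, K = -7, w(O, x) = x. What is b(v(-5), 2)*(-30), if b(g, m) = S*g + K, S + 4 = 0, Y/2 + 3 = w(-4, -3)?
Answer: -150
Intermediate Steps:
Y = -12 (Y = -6 + 2*(-3) = -6 - 6 = -12)
v(c) = -3 (v(c) = 3 - (-1)*(-12)/2 = 3 - 1/2*12 = 3 - 6 = -3)
S = -4 (S = -4 + 0 = -4)
b(g, m) = -7 - 4*g (b(g, m) = -4*g - 7 = -7 - 4*g)
b(v(-5), 2)*(-30) = (-7 - 4*(-3))*(-30) = (-7 + 12)*(-30) = 5*(-30) = -150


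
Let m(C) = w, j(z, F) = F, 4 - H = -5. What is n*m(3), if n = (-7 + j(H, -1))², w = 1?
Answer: 64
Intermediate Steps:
H = 9 (H = 4 - 1*(-5) = 4 + 5 = 9)
m(C) = 1
n = 64 (n = (-7 - 1)² = (-8)² = 64)
n*m(3) = 64*1 = 64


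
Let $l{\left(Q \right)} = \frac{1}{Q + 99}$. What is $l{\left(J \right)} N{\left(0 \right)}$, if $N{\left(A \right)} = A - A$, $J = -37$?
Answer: $0$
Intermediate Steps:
$N{\left(A \right)} = 0$
$l{\left(Q \right)} = \frac{1}{99 + Q}$
$l{\left(J \right)} N{\left(0 \right)} = \frac{1}{99 - 37} \cdot 0 = \frac{1}{62} \cdot 0 = 0$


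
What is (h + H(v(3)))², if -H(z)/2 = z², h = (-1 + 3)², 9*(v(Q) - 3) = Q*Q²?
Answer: 4624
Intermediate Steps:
v(Q) = 3 + Q³/9 (v(Q) = 3 + (Q*Q²)/9 = 3 + Q³/9)
h = 4 (h = 2² = 4)
H(z) = -2*z²
(h + H(v(3)))² = (4 - 2*(3 + (⅑)*3³)²)² = (4 - 2*(3 + (⅑)*27)²)² = (4 - 2*(3 + 3)²)² = (4 - 2*6²)² = (4 - 2*36)² = (4 - 72)² = (-68)² = 4624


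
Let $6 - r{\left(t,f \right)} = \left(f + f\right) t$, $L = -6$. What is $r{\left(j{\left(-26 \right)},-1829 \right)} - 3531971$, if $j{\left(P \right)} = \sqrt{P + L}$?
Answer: $-3531965 + 14632 i \sqrt{2} \approx -3.532 \cdot 10^{6} + 20693.0 i$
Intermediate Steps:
$j{\left(P \right)} = \sqrt{-6 + P}$ ($j{\left(P \right)} = \sqrt{P - 6} = \sqrt{-6 + P}$)
$r{\left(t,f \right)} = 6 - 2 f t$ ($r{\left(t,f \right)} = 6 - \left(f + f\right) t = 6 - 2 f t$)
$r{\left(j{\left(-26 \right)},-1829 \right)} - 3531971 = \left(6 - - 3658 \sqrt{-6 - 26}\right) - 3531971 = \left(6 - - 3658 \sqrt{-32}\right) - 3531971 = \left(6 - - 3658 \cdot 4 i \sqrt{2}\right) - 3531971 = \left(6 + 14632 i \sqrt{2}\right) - 3531971 = -3531965 + 14632 i \sqrt{2}$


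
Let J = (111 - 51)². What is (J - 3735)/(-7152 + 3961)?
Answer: 135/3191 ≈ 0.042306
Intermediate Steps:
J = 3600 (J = 60² = 3600)
(J - 3735)/(-7152 + 3961) = (3600 - 3735)/(-7152 + 3961) = -135/(-3191) = -135*(-1/3191) = 135/3191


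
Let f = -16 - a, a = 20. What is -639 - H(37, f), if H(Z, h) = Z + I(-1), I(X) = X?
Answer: -675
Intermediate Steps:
f = -36 (f = -16 - 1*20 = -16 - 20 = -36)
H(Z, h) = -1 + Z (H(Z, h) = Z - 1 = -1 + Z)
-639 - H(37, f) = -639 - (-1 + 37) = -639 - 1*36 = -639 - 36 = -675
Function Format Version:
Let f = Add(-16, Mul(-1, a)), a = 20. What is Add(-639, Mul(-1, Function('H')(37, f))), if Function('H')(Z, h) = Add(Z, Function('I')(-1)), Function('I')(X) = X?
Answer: -675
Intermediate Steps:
f = -36 (f = Add(-16, Mul(-1, 20)) = Add(-16, -20) = -36)
Function('H')(Z, h) = Add(-1, Z) (Function('H')(Z, h) = Add(Z, -1) = Add(-1, Z))
Add(-639, Mul(-1, Function('H')(37, f))) = Add(-639, Mul(-1, Add(-1, 37))) = Add(-639, Mul(-1, 36)) = Add(-639, -36) = -675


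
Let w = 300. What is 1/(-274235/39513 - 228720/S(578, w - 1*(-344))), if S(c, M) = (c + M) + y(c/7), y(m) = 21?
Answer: -49114659/9378287465 ≈ -0.0052371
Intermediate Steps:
S(c, M) = 21 + M + c (S(c, M) = (c + M) + 21 = (M + c) + 21 = 21 + M + c)
1/(-274235/39513 - 228720/S(578, w - 1*(-344))) = 1/(-274235/39513 - 228720/(21 + (300 - 1*(-344)) + 578)) = 1/(-274235*1/39513 - 228720/(21 + (300 + 344) + 578)) = 1/(-274235/39513 - 228720/(21 + 644 + 578)) = 1/(-274235/39513 - 228720/1243) = 1/(-9378287465/49114659) = -49114659/9378287465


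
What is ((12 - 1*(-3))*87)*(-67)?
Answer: -87435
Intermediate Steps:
((12 - 1*(-3))*87)*(-67) = ((12 + 3)*87)*(-67) = (15*87)*(-67) = 1305*(-67) = -87435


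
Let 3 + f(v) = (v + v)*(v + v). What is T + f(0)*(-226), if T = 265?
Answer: 943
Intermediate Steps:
f(v) = -3 + 4*v² (f(v) = -3 + (v + v)*(v + v) = -3 + (2*v)*(2*v) = -3 + 4*v²)
T + f(0)*(-226) = 265 + (-3 + 4*0²)*(-226) = 265 + (-3 + 4*0)*(-226) = 265 + (-3 + 0)*(-226) = 265 - 3*(-226) = 265 + 678 = 943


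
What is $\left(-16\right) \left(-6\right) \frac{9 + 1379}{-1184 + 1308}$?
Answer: $\frac{33312}{31} \approx 1074.6$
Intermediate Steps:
$\left(-16\right) \left(-6\right) \frac{9 + 1379}{-1184 + 1308} = 96 \cdot \frac{1388}{124} = 96 \cdot 1388 \cdot \frac{1}{124} = 96 \cdot \frac{347}{31} = \frac{33312}{31}$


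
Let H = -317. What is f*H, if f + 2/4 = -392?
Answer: 248845/2 ≈ 1.2442e+5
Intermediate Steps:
f = -785/2 (f = -½ - 392 = -785/2 ≈ -392.50)
f*H = -785/2*(-317) = 248845/2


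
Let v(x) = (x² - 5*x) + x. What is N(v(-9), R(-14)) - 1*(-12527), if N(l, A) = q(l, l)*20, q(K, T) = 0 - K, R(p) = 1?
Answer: 10187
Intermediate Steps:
v(x) = x² - 4*x
q(K, T) = -K
N(l, A) = -20*l (N(l, A) = -l*20 = -20*l)
N(v(-9), R(-14)) - 1*(-12527) = -(-180)*(-4 - 9) - 1*(-12527) = -(-180)*(-13) + 12527 = -20*117 + 12527 = -2340 + 12527 = 10187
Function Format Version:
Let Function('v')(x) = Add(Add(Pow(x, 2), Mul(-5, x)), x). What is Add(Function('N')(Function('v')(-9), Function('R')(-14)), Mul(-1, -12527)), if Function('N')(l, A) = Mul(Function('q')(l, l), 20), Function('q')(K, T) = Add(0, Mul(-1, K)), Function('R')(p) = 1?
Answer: 10187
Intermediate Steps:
Function('v')(x) = Add(Pow(x, 2), Mul(-4, x))
Function('q')(K, T) = Mul(-1, K)
Function('N')(l, A) = Mul(-20, l) (Function('N')(l, A) = Mul(Mul(-1, l), 20) = Mul(-20, l))
Add(Function('N')(Function('v')(-9), Function('R')(-14)), Mul(-1, -12527)) = Add(Mul(-20, Mul(-9, Add(-4, -9))), Mul(-1, -12527)) = Add(Mul(-20, Mul(-9, -13)), 12527) = Add(Mul(-20, 117), 12527) = Add(-2340, 12527) = 10187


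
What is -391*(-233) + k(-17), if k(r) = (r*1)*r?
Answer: 91392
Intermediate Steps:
k(r) = r**2 (k(r) = r*r = r**2)
-391*(-233) + k(-17) = -391*(-233) + (-17)**2 = 91103 + 289 = 91392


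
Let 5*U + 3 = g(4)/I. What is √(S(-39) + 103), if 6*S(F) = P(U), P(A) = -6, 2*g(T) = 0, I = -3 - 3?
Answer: √102 ≈ 10.100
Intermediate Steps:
I = -6
g(T) = 0 (g(T) = (½)*0 = 0)
U = -⅗ (U = -⅗ + (0/(-6))/5 = -⅗ + (0*(-⅙))/5 = -⅗ + (⅕)*0 = -⅗ + 0 = -⅗ ≈ -0.60000)
S(F) = -1 (S(F) = (⅙)*(-6) = -1)
√(S(-39) + 103) = √(-1 + 103) = √102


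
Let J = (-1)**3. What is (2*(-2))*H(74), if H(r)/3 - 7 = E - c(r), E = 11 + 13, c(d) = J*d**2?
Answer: -66084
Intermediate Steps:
J = -1
c(d) = -d**2
E = 24
H(r) = 93 + 3*r**2 (H(r) = 21 + 3*(24 - (-1)*r**2) = 21 + 3*(24 + r**2) = 21 + (72 + 3*r**2) = 93 + 3*r**2)
(2*(-2))*H(74) = (2*(-2))*(93 + 3*74**2) = -4*(93 + 3*5476) = -4*(93 + 16428) = -4*16521 = -66084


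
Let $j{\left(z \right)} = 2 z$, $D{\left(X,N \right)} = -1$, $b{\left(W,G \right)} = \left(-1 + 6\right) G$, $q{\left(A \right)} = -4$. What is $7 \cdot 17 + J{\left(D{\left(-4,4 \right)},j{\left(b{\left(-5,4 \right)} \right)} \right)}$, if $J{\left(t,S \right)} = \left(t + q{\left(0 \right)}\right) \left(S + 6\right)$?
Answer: $-111$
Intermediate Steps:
$b{\left(W,G \right)} = 5 G$
$J{\left(t,S \right)} = \left(-4 + t\right) \left(6 + S\right)$ ($J{\left(t,S \right)} = \left(t - 4\right) \left(S + 6\right) = \left(-4 + t\right) \left(6 + S\right)$)
$7 \cdot 17 + J{\left(D{\left(-4,4 \right)},j{\left(b{\left(-5,4 \right)} \right)} \right)} = 7 \cdot 17 + \left(-24 - 4 \cdot 2 \cdot 5 \cdot 4 + 6 \left(-1\right) + 2 \cdot 5 \cdot 4 \left(-1\right)\right) = 119 - \left(30 - 2 \cdot 20 \left(-1\right) + 4 \cdot 2 \cdot 20\right) = 119 - 230 = -111$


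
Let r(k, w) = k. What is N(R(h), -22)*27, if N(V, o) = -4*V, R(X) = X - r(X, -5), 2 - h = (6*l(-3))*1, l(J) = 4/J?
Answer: 0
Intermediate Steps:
h = 10 (h = 2 - 6*(4/(-3)) = 2 - 6*(4*(-1/3)) = 2 - 6*(-4/3) = 2 - (-8) = 2 - 1*(-8) = 2 + 8 = 10)
R(X) = 0 (R(X) = X - X = 0)
N(R(h), -22)*27 = -4*0*27 = 0*27 = 0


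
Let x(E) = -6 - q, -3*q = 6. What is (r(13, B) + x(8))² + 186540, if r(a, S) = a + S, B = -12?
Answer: 186549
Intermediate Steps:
q = -2 (q = -⅓*6 = -2)
x(E) = -4 (x(E) = -6 - 1*(-2) = -6 + 2 = -4)
r(a, S) = S + a
(r(13, B) + x(8))² + 186540 = ((-12 + 13) - 4)² + 186540 = (1 - 4)² + 186540 = (-3)² + 186540 = 9 + 186540 = 186549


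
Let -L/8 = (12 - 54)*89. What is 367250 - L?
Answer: 337346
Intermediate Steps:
L = 29904 (L = -8*(12 - 54)*89 = -(-336)*89 = -8*(-3738) = 29904)
367250 - L = 367250 - 1*29904 = 367250 - 29904 = 337346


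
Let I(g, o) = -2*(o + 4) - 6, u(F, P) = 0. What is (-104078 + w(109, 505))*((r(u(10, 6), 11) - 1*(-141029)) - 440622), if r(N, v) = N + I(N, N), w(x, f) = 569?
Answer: 31012020963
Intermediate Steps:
I(g, o) = -14 - 2*o (I(g, o) = -2*(4 + o) - 6 = (-8 - 2*o) - 6 = -14 - 2*o)
r(N, v) = -14 - N (r(N, v) = N + (-14 - 2*N) = -14 - N)
(-104078 + w(109, 505))*((r(u(10, 6), 11) - 1*(-141029)) - 440622) = (-104078 + 569)*(((-14 - 1*0) - 1*(-141029)) - 440622) = -103509*(((-14 + 0) + 141029) - 440622) = -103509*((-14 + 141029) - 440622) = -103509*(141015 - 440622) = -103509*(-299607) = 31012020963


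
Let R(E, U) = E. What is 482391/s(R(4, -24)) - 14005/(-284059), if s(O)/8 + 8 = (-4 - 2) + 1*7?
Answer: -19575245827/2272472 ≈ -8614.1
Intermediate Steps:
s(O) = -56 (s(O) = -64 + 8*((-4 - 2) + 1*7) = -64 + 8*(-6 + 7) = -64 + 8*1 = -64 + 8 = -56)
482391/s(R(4, -24)) - 14005/(-284059) = 482391/(-56) - 14005/(-284059) = 482391*(-1/56) - 14005*(-1/284059) = -68913/8 + 14005/284059 = -19575245827/2272472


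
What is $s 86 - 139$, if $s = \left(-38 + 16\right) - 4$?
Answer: $-2375$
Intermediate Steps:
$s = -26$ ($s = -22 - 4 = -26$)
$s 86 - 139 = \left(-26\right) 86 - 139 = -2236 - 139 = -2375$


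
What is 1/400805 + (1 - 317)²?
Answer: 40022784081/400805 ≈ 99856.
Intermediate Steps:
1/400805 + (1 - 317)² = 1/400805 + (-316)² = 1/400805 + 99856 = 40022784081/400805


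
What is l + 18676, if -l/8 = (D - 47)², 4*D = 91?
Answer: 27943/2 ≈ 13972.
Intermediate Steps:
D = 91/4 (D = (¼)*91 = 91/4 ≈ 22.750)
l = -9409/2 (l = -8*(91/4 - 47)² = -8*(-97/4)² = -8*9409/16 = -9409/2 ≈ -4704.5)
l + 18676 = -9409/2 + 18676 = 27943/2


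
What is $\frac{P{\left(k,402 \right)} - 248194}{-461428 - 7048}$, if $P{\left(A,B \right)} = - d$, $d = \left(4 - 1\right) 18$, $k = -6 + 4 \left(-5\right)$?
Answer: $\frac{62062}{117119} \approx 0.52991$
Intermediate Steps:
$k = -26$ ($k = -6 - 20 = -26$)
$d = 54$ ($d = 3 \cdot 18 = 54$)
$P{\left(A,B \right)} = -54$ ($P{\left(A,B \right)} = \left(-1\right) 54 = -54$)
$\frac{P{\left(k,402 \right)} - 248194}{-461428 - 7048} = \frac{-54 - 248194}{-461428 - 7048} = - \frac{248248}{-468476} = \left(-248248\right) \left(- \frac{1}{468476}\right) = \frac{62062}{117119}$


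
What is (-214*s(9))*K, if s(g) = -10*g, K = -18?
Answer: -346680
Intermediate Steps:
(-214*s(9))*K = -(-2140)*9*(-18) = -214*(-90)*(-18) = 19260*(-18) = -346680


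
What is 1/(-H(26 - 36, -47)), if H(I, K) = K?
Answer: 1/47 ≈ 0.021277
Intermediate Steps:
1/(-H(26 - 36, -47)) = 1/(-1*(-47)) = 1/47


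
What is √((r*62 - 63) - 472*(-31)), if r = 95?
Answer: √20459 ≈ 143.03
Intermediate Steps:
√((r*62 - 63) - 472*(-31)) = √((95*62 - 63) - 472*(-31)) = √((5890 - 63) + 14632) = √(5827 + 14632) = √20459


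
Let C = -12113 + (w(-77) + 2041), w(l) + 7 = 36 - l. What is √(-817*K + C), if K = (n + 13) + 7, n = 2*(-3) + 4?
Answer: 4*I*√1542 ≈ 157.07*I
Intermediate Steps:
w(l) = 29 - l (w(l) = -7 + (36 - l) = 29 - l)
n = -2 (n = -6 + 4 = -2)
K = 18 (K = (-2 + 13) + 7 = 11 + 7 = 18)
C = -9966 (C = -12113 + ((29 - 1*(-77)) + 2041) = -12113 + ((29 + 77) + 2041) = -12113 + (106 + 2041) = -12113 + 2147 = -9966)
√(-817*K + C) = √(-817*18 - 9966) = √(-14706 - 9966) = √(-24672) = 4*I*√1542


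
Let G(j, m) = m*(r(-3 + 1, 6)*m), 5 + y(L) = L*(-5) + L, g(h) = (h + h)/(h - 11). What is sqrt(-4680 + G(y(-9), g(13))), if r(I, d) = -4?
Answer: 2*I*sqrt(1339) ≈ 73.185*I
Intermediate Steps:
g(h) = 2*h/(-11 + h) (g(h) = (2*h)/(-11 + h) = 2*h/(-11 + h))
y(L) = -5 - 4*L (y(L) = -5 + (L*(-5) + L) = -5 + (-5*L + L) = -5 - 4*L)
G(j, m) = -4*m**2 (G(j, m) = m*(-4*m) = -4*m**2)
sqrt(-4680 + G(y(-9), g(13))) = sqrt(-4680 - 4*676/(-11 + 13)**2) = sqrt(-4680 - 4*(2*13/2)**2) = sqrt(-4680 - 4*(2*13*(1/2))**2) = sqrt(-4680 - 4*13**2) = sqrt(-4680 - 4*169) = sqrt(-4680 - 676) = sqrt(-5356) = 2*I*sqrt(1339)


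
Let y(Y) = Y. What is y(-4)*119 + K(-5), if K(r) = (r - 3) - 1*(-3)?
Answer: -481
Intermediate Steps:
K(r) = r (K(r) = (-3 + r) + 3 = r)
y(-4)*119 + K(-5) = -4*119 - 5 = -476 - 5 = -481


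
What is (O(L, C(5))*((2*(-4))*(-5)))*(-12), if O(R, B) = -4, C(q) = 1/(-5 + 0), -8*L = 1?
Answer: 1920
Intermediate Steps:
L = -1/8 (L = -1/8*1 = -1/8 ≈ -0.12500)
C(q) = -1/5 (C(q) = 1/(-5) = -1/5)
(O(L, C(5))*((2*(-4))*(-5)))*(-12) = -4*2*(-4)*(-5)*(-12) = -(-32)*(-5)*(-12) = -4*40*(-12) = -160*(-12) = 1920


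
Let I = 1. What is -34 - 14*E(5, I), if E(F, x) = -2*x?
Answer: -6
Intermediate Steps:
-34 - 14*E(5, I) = -34 - (-28) = -34 - 14*(-2) = -34 + 28 = -6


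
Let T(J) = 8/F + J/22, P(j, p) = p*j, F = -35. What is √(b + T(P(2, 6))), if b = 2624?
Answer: √388989370/385 ≈ 51.228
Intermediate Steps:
P(j, p) = j*p
T(J) = -8/35 + J/22 (T(J) = 8/(-35) + J/22 = 8*(-1/35) + J*(1/22) = -8/35 + J/22)
√(b + T(P(2, 6))) = √(2624 + (-8/35 + (2*6)/22)) = √(2624 + (-8/35 + (1/22)*12)) = √(2624 + (-8/35 + 6/11)) = √(2624 + 122/385) = √(1010362/385) = √388989370/385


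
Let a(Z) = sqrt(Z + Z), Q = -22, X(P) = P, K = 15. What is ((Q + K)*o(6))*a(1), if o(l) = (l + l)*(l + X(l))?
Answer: -1008*sqrt(2) ≈ -1425.5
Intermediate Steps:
o(l) = 4*l**2 (o(l) = (l + l)*(l + l) = (2*l)*(2*l) = 4*l**2)
a(Z) = sqrt(2)*sqrt(Z) (a(Z) = sqrt(2*Z) = sqrt(2)*sqrt(Z))
((Q + K)*o(6))*a(1) = ((-22 + 15)*(4*6**2))*(sqrt(2)*sqrt(1)) = (-28*36)*(sqrt(2)*1) = (-7*144)*sqrt(2) = -1008*sqrt(2)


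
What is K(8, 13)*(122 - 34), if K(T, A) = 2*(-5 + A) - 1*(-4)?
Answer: 1760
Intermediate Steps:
K(T, A) = -6 + 2*A (K(T, A) = (-10 + 2*A) + 4 = -6 + 2*A)
K(8, 13)*(122 - 34) = (-6 + 2*13)*(122 - 34) = (-6 + 26)*88 = 20*88 = 1760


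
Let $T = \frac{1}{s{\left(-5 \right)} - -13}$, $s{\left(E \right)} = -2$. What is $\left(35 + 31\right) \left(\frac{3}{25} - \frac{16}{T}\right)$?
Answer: $- \frac{290202}{25} \approx -11608.0$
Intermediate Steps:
$T = \frac{1}{11}$ ($T = \frac{1}{-2 - -13} = \frac{1}{-2 + 13} = \frac{1}{11} \approx 0.090909$)
$\left(35 + 31\right) \left(\frac{3}{25} - \frac{16}{T}\right) = \left(35 + 31\right) \left(\frac{3}{25} - 16 \frac{1}{\frac{1}{11}}\right) = 66 \left(3 \cdot \frac{1}{25} - 176\right) = 66 \left(\frac{3}{25} - 176\right) = 66 \left(- \frac{4397}{25}\right) = - \frac{290202}{25}$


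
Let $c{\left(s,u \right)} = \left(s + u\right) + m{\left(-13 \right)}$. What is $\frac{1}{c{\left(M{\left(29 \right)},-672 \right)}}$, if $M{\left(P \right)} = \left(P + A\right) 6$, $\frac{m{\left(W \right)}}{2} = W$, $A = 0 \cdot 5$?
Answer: $- \frac{1}{524} \approx -0.0019084$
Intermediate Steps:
$A = 0$
$m{\left(W \right)} = 2 W$
$M{\left(P \right)} = 6 P$ ($M{\left(P \right)} = \left(P + 0\right) 6 = P 6 = 6 P$)
$c{\left(s,u \right)} = -26 + s + u$ ($c{\left(s,u \right)} = \left(s + u\right) + 2 \left(-13\right) = \left(s + u\right) - 26 = -26 + s + u$)
$\frac{1}{c{\left(M{\left(29 \right)},-672 \right)}} = \frac{1}{-26 + 6 \cdot 29 - 672} = \frac{1}{-26 + 174 - 672} = \frac{1}{-524} = - \frac{1}{524}$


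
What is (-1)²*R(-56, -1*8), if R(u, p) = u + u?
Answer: -112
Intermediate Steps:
R(u, p) = 2*u
(-1)²*R(-56, -1*8) = (-1)²*(2*(-56)) = 1*(-112) = -112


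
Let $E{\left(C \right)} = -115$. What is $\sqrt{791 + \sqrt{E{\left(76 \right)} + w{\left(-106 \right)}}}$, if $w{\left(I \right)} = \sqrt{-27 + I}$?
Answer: $\sqrt{791 + \sqrt{-115 + i \sqrt{133}}} \approx 28.135 + 0.1908 i$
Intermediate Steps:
$\sqrt{791 + \sqrt{E{\left(76 \right)} + w{\left(-106 \right)}}} = \sqrt{791 + \sqrt{-115 + \sqrt{-27 - 106}}} = \sqrt{791 + \sqrt{-115 + \sqrt{-133}}} = \sqrt{791 + \sqrt{-115 + i \sqrt{133}}}$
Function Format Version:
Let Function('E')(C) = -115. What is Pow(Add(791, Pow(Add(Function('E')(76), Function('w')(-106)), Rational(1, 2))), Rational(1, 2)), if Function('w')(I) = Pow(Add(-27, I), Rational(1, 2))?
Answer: Pow(Add(791, Pow(Add(-115, Mul(I, Pow(133, Rational(1, 2)))), Rational(1, 2))), Rational(1, 2)) ≈ Add(28.135, Mul(0.1908, I))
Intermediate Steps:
Pow(Add(791, Pow(Add(Function('E')(76), Function('w')(-106)), Rational(1, 2))), Rational(1, 2)) = Pow(Add(791, Pow(Add(-115, Pow(Add(-27, -106), Rational(1, 2))), Rational(1, 2))), Rational(1, 2)) = Pow(Add(791, Pow(Add(-115, Pow(-133, Rational(1, 2))), Rational(1, 2))), Rational(1, 2)) = Pow(Add(791, Pow(Add(-115, Mul(I, Pow(133, Rational(1, 2)))), Rational(1, 2))), Rational(1, 2))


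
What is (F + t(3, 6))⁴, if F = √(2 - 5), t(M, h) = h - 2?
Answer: (4 + I*√3)⁴ ≈ -23.0 + 360.27*I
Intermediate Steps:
t(M, h) = -2 + h
F = I*√3 (F = √(-3) = I*√3 ≈ 1.732*I)
(F + t(3, 6))⁴ = (I*√3 + (-2 + 6))⁴ = (I*√3 + 4)⁴ = (4 + I*√3)⁴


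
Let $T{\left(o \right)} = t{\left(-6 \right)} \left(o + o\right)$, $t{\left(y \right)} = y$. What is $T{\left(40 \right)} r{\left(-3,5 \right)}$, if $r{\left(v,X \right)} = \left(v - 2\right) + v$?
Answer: $3840$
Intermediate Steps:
$r{\left(v,X \right)} = -2 + 2 v$ ($r{\left(v,X \right)} = \left(-2 + v\right) + v = -2 + 2 v$)
$T{\left(o \right)} = - 12 o$ ($T{\left(o \right)} = - 6 \left(o + o\right) = - 6 \cdot 2 o = - 12 o$)
$T{\left(40 \right)} r{\left(-3,5 \right)} = \left(-12\right) 40 \left(-2 + 2 \left(-3\right)\right) = - 480 \left(-2 - 6\right) = \left(-480\right) \left(-8\right) = 3840$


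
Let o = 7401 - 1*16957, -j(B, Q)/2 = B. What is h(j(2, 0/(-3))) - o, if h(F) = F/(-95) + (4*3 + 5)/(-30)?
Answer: 5446621/570 ≈ 9555.5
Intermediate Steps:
j(B, Q) = -2*B
o = -9556 (o = 7401 - 16957 = -9556)
h(F) = -17/30 - F/95 (h(F) = F*(-1/95) + (12 + 5)*(-1/30) = -F/95 + 17*(-1/30) = -F/95 - 17/30 = -17/30 - F/95)
h(j(2, 0/(-3))) - o = (-17/30 - (-2)*2/95) - 1*(-9556) = (-17/30 - 1/95*(-4)) + 9556 = (-17/30 + 4/95) + 9556 = -299/570 + 9556 = 5446621/570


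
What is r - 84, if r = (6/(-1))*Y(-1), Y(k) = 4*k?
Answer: -60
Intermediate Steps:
r = 24 (r = (6/(-1))*(4*(-1)) = -1*6*(-4) = -6*(-4) = 24)
r - 84 = 24 - 84 = -60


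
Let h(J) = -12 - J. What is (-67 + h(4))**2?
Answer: 6889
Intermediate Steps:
(-67 + h(4))**2 = (-67 + (-12 - 1*4))**2 = (-67 + (-12 - 4))**2 = (-67 - 16)**2 = (-83)**2 = 6889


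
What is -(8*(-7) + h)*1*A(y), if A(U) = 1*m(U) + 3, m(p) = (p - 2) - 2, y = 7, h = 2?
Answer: 324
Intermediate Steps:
m(p) = -4 + p (m(p) = (-2 + p) - 2 = -4 + p)
A(U) = -1 + U (A(U) = 1*(-4 + U) + 3 = (-4 + U) + 3 = -1 + U)
-(8*(-7) + h)*1*A(y) = -(8*(-7) + 2)*1*(-1 + 7) = -(-56 + 2)*1*6 = -(-54*1)*6 = -(-54)*6 = -1*(-324) = 324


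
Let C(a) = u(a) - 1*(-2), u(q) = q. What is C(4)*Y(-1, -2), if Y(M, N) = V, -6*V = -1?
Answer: 1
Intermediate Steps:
V = ⅙ (V = -⅙*(-1) = ⅙ ≈ 0.16667)
C(a) = 2 + a (C(a) = a - 1*(-2) = a + 2 = 2 + a)
Y(M, N) = ⅙
C(4)*Y(-1, -2) = (2 + 4)*(⅙) = 6*(⅙) = 1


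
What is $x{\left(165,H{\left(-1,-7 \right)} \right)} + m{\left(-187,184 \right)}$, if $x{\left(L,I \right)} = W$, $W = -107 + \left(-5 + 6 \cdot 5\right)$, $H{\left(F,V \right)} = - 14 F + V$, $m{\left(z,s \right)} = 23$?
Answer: $-59$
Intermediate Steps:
$H{\left(F,V \right)} = V - 14 F$
$W = -82$ ($W = -107 + \left(-5 + 30\right) = -107 + 25 = -82$)
$x{\left(L,I \right)} = -82$
$x{\left(165,H{\left(-1,-7 \right)} \right)} + m{\left(-187,184 \right)} = -82 + 23 = -59$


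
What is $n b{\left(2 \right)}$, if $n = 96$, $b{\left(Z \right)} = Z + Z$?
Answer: $384$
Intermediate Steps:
$b{\left(Z \right)} = 2 Z$
$n b{\left(2 \right)} = 96 \cdot 2 \cdot 2 = 96 \cdot 4 = 384$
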